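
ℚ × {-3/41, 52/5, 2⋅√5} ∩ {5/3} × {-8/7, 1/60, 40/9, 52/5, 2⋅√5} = {5/3} × {52/5, 2⋅√5}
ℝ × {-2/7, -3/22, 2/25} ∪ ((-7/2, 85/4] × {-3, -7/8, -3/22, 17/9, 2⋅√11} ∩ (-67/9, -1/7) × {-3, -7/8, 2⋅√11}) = (ℝ × {-2/7, -3/22, 2/25}) ∪ ((-7/2, -1/7) × {-3, -7/8, 2⋅√11})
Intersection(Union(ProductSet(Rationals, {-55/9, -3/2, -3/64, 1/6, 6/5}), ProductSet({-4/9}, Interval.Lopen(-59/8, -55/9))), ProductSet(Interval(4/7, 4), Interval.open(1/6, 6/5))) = EmptySet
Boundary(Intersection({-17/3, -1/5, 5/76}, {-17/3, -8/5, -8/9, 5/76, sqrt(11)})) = {-17/3, 5/76}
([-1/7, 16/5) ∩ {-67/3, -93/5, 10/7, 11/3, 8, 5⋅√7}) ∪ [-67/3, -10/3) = [-67/3, -10/3) ∪ {10/7}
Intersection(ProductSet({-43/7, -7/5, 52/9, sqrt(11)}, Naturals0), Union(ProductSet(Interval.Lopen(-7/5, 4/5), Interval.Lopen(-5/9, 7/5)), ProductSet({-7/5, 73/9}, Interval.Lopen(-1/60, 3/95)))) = ProductSet({-7/5}, Range(0, 1, 1))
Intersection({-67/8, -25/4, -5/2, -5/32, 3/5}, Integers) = EmptySet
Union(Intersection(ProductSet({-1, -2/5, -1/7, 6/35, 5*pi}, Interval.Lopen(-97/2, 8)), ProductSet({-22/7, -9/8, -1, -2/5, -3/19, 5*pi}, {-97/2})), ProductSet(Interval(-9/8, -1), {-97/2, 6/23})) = ProductSet(Interval(-9/8, -1), {-97/2, 6/23})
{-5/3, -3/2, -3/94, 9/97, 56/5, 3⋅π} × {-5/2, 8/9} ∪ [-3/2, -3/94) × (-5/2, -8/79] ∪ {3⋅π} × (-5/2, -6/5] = ({3⋅π} × (-5/2, -6/5]) ∪ ([-3/2, -3/94) × (-5/2, -8/79]) ∪ ({-5/3, -3/2, -3/94, 9/97, 56/5, 3⋅π} × {-5/2, 8/9})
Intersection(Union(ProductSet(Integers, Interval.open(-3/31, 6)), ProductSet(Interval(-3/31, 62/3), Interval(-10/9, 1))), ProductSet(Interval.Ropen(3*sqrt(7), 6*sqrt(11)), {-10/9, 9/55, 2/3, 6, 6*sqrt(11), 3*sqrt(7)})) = ProductSet(Interval.Ropen(3*sqrt(7), 6*sqrt(11)), {-10/9, 9/55, 2/3})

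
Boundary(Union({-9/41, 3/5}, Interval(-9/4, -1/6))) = {-9/4, -1/6, 3/5}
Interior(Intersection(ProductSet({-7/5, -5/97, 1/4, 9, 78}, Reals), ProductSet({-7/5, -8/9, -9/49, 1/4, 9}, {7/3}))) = EmptySet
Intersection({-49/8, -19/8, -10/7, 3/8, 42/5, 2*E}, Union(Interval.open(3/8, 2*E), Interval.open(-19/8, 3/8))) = {-10/7}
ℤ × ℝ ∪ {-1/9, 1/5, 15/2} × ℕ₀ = (ℤ × ℝ) ∪ ({-1/9, 1/5, 15/2} × ℕ₀)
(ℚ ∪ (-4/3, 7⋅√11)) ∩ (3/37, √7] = (3/37, √7] ∪ (ℚ ∩ (3/37, √7])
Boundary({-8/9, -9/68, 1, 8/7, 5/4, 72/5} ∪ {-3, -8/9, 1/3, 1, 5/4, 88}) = {-3, -8/9, -9/68, 1/3, 1, 8/7, 5/4, 72/5, 88}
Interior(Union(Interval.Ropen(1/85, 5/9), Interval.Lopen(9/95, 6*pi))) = Interval.open(1/85, 6*pi)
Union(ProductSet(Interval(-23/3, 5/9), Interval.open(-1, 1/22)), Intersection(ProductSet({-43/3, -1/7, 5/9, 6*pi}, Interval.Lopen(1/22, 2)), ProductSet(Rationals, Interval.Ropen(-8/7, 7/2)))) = Union(ProductSet({-43/3, -1/7, 5/9}, Interval.Lopen(1/22, 2)), ProductSet(Interval(-23/3, 5/9), Interval.open(-1, 1/22)))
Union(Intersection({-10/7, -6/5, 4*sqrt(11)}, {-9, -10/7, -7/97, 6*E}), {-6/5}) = {-10/7, -6/5}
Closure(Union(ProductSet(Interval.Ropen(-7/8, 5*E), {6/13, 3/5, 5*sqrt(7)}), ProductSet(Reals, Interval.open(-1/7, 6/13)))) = Union(ProductSet(Interval(-7/8, 5*E), {6/13, 3/5, 5*sqrt(7)}), ProductSet(Reals, Interval(-1/7, 6/13)))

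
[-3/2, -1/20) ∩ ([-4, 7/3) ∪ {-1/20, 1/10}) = [-3/2, -1/20)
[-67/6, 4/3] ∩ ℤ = {-11, -10, …, 1}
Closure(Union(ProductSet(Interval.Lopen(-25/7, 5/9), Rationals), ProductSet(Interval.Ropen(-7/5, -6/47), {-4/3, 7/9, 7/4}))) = ProductSet(Interval(-25/7, 5/9), Reals)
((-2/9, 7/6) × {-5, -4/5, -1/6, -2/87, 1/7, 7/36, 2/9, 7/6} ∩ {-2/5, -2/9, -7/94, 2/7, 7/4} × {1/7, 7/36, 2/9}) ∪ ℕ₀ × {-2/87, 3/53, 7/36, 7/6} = (ℕ₀ × {-2/87, 3/53, 7/36, 7/6}) ∪ ({-7/94, 2/7} × {1/7, 7/36, 2/9})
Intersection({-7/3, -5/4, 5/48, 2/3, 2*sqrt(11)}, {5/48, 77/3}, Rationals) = {5/48}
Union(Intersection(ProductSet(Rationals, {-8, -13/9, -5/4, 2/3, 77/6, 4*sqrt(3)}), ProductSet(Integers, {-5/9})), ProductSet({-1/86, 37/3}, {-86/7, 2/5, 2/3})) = ProductSet({-1/86, 37/3}, {-86/7, 2/5, 2/3})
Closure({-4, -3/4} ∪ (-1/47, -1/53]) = {-4, -3/4} ∪ [-1/47, -1/53]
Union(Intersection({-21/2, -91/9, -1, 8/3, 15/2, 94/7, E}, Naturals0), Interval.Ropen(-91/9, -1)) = Interval.Ropen(-91/9, -1)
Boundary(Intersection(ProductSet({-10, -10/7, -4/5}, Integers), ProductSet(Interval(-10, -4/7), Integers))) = ProductSet({-10, -10/7, -4/5}, Integers)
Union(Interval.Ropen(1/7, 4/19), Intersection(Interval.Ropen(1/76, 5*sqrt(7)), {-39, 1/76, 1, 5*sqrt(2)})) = Union({1/76, 1, 5*sqrt(2)}, Interval.Ropen(1/7, 4/19))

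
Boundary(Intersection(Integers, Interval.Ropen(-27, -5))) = Range(-27, -5, 1)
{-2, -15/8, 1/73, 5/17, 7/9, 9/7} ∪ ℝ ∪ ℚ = ℝ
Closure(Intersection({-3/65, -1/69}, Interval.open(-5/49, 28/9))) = {-3/65, -1/69}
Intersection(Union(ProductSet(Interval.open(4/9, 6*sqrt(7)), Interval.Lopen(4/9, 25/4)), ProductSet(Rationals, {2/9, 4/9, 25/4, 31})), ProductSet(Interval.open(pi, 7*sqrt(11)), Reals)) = Union(ProductSet(Intersection(Interval.open(pi, 7*sqrt(11)), Rationals), {2/9, 4/9, 25/4, 31}), ProductSet(Interval.open(pi, 6*sqrt(7)), Interval.Lopen(4/9, 25/4)))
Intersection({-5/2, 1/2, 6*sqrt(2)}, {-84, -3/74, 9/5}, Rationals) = EmptySet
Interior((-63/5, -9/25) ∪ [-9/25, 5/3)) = (-63/5, 5/3)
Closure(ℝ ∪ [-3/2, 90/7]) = (-∞, ∞)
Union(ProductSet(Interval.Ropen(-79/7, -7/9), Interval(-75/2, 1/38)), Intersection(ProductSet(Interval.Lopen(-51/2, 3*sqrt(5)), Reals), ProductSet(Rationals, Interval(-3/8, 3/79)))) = Union(ProductSet(Intersection(Interval.Lopen(-51/2, 3*sqrt(5)), Rationals), Interval(-3/8, 3/79)), ProductSet(Interval.Ropen(-79/7, -7/9), Interval(-75/2, 1/38)))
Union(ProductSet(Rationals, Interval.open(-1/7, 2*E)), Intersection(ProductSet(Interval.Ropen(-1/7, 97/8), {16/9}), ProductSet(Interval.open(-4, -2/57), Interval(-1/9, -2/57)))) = ProductSet(Rationals, Interval.open(-1/7, 2*E))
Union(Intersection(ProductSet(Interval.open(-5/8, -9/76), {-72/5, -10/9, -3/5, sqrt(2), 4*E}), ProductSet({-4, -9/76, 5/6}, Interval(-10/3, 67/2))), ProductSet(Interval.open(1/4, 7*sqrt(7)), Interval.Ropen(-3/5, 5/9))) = ProductSet(Interval.open(1/4, 7*sqrt(7)), Interval.Ropen(-3/5, 5/9))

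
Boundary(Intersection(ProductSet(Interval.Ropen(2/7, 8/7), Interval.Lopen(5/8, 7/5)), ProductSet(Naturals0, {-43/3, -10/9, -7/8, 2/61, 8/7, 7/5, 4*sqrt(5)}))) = ProductSet(Range(1, 2, 1), {8/7, 7/5})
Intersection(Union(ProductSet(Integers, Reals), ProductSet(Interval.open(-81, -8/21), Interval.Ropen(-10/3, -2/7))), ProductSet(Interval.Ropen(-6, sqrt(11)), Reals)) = Union(ProductSet(Interval.Ropen(-6, -8/21), Interval.Ropen(-10/3, -2/7)), ProductSet(Range(-6, 4, 1), Reals))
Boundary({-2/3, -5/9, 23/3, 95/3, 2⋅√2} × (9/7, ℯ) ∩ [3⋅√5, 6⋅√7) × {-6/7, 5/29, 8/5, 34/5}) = {23/3} × {8/5}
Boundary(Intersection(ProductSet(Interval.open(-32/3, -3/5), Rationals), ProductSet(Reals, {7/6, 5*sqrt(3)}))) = ProductSet(Interval(-32/3, -3/5), {7/6})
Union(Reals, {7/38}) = Reals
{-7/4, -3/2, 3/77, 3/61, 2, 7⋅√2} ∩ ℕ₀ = {2}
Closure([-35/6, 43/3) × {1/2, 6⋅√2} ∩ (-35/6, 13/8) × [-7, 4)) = [-35/6, 13/8] × {1/2}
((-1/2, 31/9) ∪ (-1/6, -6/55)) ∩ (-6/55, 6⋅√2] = (-6/55, 31/9)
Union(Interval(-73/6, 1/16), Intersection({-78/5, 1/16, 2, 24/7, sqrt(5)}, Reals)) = Union({-78/5, 2, 24/7, sqrt(5)}, Interval(-73/6, 1/16))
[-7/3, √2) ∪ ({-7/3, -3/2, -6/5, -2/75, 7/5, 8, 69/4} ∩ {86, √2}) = [-7/3, √2)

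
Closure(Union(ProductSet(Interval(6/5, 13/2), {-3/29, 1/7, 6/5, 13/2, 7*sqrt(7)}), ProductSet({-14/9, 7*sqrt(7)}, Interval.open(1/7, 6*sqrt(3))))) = Union(ProductSet({-14/9, 7*sqrt(7)}, Interval(1/7, 6*sqrt(3))), ProductSet(Interval(6/5, 13/2), {-3/29, 1/7, 6/5, 13/2, 7*sqrt(7)}))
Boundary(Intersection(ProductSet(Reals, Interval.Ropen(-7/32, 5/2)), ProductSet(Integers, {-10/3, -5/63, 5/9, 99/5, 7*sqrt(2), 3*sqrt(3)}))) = ProductSet(Integers, {-5/63, 5/9})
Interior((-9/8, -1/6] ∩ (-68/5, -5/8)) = (-9/8, -5/8)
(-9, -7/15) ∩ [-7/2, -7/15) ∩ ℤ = {-3, -2, -1}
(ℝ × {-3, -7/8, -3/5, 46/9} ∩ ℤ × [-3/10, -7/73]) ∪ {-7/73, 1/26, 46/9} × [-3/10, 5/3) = {-7/73, 1/26, 46/9} × [-3/10, 5/3)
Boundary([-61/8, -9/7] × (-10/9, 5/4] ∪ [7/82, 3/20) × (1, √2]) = ({-61/8, -9/7} × [-10/9, 5/4]) ∪ ([-61/8, -9/7] × {-10/9, 5/4}) ∪ ({7/82, 3/20} × [1, √2]) ∪ ([7/82, 3/20] × {1, √2})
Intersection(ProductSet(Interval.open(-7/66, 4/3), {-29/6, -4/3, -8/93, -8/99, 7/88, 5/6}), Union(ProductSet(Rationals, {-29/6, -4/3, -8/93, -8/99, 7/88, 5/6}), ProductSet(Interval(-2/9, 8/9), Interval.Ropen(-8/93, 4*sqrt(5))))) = Union(ProductSet(Intersection(Interval.open(-7/66, 4/3), Rationals), {-29/6, -4/3, -8/93, -8/99, 7/88, 5/6}), ProductSet(Interval.Lopen(-7/66, 8/9), {-8/93, -8/99, 7/88, 5/6}))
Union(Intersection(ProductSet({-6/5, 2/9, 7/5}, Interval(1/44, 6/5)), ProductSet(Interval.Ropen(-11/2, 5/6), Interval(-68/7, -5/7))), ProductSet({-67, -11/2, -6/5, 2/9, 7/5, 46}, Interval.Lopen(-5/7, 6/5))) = ProductSet({-67, -11/2, -6/5, 2/9, 7/5, 46}, Interval.Lopen(-5/7, 6/5))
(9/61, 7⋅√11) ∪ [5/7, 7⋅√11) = (9/61, 7⋅√11)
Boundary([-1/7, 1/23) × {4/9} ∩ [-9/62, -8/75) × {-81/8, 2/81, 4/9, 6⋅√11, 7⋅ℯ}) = [-1/7, -8/75] × {4/9}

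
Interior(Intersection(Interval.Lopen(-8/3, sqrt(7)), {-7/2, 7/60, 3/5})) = EmptySet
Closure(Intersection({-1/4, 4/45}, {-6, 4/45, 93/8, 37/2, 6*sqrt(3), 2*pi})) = {4/45}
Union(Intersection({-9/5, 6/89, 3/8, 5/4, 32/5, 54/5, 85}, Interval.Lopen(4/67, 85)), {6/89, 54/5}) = {6/89, 3/8, 5/4, 32/5, 54/5, 85}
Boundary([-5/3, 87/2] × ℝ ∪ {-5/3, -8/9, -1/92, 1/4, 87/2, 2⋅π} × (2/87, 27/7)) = {-5/3, 87/2} × ℝ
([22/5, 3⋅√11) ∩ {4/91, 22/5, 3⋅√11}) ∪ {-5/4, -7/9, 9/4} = {-5/4, -7/9, 9/4, 22/5}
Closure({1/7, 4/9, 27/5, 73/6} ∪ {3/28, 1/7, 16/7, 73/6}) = {3/28, 1/7, 4/9, 16/7, 27/5, 73/6}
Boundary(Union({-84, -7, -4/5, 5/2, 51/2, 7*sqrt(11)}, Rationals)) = Reals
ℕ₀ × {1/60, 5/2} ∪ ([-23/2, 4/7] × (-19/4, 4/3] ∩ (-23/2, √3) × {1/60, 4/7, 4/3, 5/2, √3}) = (ℕ₀ × {1/60, 5/2}) ∪ ((-23/2, 4/7] × {1/60, 4/7, 4/3})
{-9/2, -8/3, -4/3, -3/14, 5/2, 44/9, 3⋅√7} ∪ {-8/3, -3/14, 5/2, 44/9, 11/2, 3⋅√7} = {-9/2, -8/3, -4/3, -3/14, 5/2, 44/9, 11/2, 3⋅√7}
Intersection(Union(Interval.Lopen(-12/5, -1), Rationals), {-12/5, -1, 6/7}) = {-12/5, -1, 6/7}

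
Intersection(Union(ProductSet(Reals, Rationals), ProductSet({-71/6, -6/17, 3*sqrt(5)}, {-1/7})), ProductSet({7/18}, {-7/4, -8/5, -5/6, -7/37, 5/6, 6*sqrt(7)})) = ProductSet({7/18}, {-7/4, -8/5, -5/6, -7/37, 5/6})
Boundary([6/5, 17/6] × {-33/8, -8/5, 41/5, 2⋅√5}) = [6/5, 17/6] × {-33/8, -8/5, 41/5, 2⋅√5}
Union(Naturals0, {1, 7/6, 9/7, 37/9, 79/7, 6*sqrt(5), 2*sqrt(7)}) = Union({7/6, 9/7, 37/9, 79/7, 6*sqrt(5), 2*sqrt(7)}, Naturals0)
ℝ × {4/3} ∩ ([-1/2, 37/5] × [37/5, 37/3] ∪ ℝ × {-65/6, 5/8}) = ∅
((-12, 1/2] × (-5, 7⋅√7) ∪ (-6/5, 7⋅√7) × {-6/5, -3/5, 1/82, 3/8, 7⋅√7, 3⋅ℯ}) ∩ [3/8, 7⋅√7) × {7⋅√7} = [3/8, 7⋅√7) × {7⋅√7}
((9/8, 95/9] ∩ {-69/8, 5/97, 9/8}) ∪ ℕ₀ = ℕ₀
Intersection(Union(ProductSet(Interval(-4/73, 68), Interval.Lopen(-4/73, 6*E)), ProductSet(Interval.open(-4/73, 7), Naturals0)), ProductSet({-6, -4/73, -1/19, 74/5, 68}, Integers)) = Union(ProductSet({-1/19}, Naturals0), ProductSet({-4/73, -1/19, 74/5, 68}, Range(0, 17, 1)))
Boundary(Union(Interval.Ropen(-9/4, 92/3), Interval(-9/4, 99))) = {-9/4, 99}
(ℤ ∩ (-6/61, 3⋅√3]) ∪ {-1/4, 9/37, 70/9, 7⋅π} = {-1/4, 9/37, 70/9, 7⋅π} ∪ {0, 1, …, 5}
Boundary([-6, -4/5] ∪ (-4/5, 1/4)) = {-6, 1/4}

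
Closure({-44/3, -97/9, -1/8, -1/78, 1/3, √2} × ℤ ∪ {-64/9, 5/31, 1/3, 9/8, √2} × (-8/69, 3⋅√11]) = ({-44/3, -97/9, -1/8, -1/78, 1/3, √2} × ℤ) ∪ ({-64/9, 5/31, 1/3, 9/8, √2} × [-8/69, 3⋅√11])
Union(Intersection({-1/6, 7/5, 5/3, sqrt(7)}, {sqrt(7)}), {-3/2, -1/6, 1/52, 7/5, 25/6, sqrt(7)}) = {-3/2, -1/6, 1/52, 7/5, 25/6, sqrt(7)}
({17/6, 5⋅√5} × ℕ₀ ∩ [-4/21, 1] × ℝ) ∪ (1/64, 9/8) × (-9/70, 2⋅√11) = (1/64, 9/8) × (-9/70, 2⋅√11)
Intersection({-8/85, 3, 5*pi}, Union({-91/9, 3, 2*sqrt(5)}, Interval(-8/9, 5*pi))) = {-8/85, 3, 5*pi}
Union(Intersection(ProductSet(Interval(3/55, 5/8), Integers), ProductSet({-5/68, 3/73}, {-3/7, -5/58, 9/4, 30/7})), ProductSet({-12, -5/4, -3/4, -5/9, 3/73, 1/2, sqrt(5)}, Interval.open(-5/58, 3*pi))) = ProductSet({-12, -5/4, -3/4, -5/9, 3/73, 1/2, sqrt(5)}, Interval.open(-5/58, 3*pi))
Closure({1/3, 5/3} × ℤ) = {1/3, 5/3} × ℤ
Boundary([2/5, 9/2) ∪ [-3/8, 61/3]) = {-3/8, 61/3}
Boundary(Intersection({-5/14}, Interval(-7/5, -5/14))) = {-5/14}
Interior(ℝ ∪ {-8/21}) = ℝ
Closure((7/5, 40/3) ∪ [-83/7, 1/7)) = [-83/7, 1/7] ∪ [7/5, 40/3]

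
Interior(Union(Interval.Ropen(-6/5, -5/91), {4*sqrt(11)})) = Interval.open(-6/5, -5/91)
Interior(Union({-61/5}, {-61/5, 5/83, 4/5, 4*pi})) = EmptySet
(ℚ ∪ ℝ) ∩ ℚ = ℚ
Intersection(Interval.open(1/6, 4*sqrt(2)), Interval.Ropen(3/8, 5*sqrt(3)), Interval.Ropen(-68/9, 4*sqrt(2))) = Interval.Ropen(3/8, 4*sqrt(2))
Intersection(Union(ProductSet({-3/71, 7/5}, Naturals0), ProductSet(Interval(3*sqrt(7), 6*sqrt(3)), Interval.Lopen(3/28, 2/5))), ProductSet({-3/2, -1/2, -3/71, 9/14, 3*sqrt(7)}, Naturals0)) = ProductSet({-3/71}, Naturals0)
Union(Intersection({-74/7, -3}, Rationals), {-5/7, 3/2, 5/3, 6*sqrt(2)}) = {-74/7, -3, -5/7, 3/2, 5/3, 6*sqrt(2)}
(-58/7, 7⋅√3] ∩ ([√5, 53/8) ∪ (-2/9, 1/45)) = (-2/9, 1/45) ∪ [√5, 53/8)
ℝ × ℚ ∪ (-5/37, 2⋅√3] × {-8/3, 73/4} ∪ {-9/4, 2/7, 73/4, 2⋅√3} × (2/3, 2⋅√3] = (ℝ × ℚ) ∪ ({-9/4, 2/7, 73/4, 2⋅√3} × (2/3, 2⋅√3])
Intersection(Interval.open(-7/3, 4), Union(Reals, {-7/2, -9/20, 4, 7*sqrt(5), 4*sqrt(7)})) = Interval.open(-7/3, 4)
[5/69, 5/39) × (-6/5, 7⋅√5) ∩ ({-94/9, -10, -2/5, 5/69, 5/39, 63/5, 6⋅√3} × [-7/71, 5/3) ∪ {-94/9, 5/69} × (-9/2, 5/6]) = {5/69} × (-6/5, 5/3)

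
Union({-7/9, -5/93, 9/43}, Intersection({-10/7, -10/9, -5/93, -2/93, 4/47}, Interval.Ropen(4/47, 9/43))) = {-7/9, -5/93, 4/47, 9/43}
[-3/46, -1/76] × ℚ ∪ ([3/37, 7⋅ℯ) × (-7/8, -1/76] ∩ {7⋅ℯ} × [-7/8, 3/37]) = [-3/46, -1/76] × ℚ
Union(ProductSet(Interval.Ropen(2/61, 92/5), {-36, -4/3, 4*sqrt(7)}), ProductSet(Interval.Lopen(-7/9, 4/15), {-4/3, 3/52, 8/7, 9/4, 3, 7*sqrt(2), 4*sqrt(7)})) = Union(ProductSet(Interval.Lopen(-7/9, 4/15), {-4/3, 3/52, 8/7, 9/4, 3, 7*sqrt(2), 4*sqrt(7)}), ProductSet(Interval.Ropen(2/61, 92/5), {-36, -4/3, 4*sqrt(7)}))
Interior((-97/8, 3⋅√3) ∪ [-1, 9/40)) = (-97/8, 3⋅√3)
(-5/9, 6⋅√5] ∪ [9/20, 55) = (-5/9, 55)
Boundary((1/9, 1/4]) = {1/9, 1/4}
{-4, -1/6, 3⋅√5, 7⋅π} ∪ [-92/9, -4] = [-92/9, -4] ∪ {-1/6, 3⋅√5, 7⋅π}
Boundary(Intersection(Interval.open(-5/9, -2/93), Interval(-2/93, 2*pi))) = EmptySet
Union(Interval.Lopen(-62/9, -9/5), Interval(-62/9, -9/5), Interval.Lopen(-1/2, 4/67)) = Union(Interval(-62/9, -9/5), Interval.Lopen(-1/2, 4/67))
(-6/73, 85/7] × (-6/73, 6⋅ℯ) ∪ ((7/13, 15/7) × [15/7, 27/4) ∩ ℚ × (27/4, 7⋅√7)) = (-6/73, 85/7] × (-6/73, 6⋅ℯ)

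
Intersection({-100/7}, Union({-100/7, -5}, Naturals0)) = {-100/7}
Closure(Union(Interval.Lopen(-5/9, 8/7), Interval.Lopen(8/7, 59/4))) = Interval(-5/9, 59/4)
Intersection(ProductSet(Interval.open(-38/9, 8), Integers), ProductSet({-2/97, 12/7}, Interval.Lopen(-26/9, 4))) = ProductSet({-2/97, 12/7}, Range(-2, 5, 1))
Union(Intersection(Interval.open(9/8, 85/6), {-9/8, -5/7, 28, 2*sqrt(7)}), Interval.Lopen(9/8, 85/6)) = Interval.Lopen(9/8, 85/6)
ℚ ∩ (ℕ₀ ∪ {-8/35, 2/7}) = {-8/35, 2/7} ∪ ℕ₀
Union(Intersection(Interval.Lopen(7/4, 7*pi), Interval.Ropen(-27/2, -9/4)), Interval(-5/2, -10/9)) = Interval(-5/2, -10/9)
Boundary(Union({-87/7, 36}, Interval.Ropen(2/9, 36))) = {-87/7, 2/9, 36}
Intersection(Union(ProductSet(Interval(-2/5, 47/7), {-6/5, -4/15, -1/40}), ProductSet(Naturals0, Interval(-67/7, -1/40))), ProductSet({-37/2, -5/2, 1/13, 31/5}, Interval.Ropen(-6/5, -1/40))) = ProductSet({1/13, 31/5}, {-6/5, -4/15})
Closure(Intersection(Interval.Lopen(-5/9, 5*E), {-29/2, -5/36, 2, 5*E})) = {-5/36, 2, 5*E}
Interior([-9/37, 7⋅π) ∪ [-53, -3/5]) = (-53, -3/5) ∪ (-9/37, 7⋅π)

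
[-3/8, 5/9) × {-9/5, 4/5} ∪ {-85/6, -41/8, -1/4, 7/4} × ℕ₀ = ({-85/6, -41/8, -1/4, 7/4} × ℕ₀) ∪ ([-3/8, 5/9) × {-9/5, 4/5})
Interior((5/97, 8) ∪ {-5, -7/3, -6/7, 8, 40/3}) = (5/97, 8)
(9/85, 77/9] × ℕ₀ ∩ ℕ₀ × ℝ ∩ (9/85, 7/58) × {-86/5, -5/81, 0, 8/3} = ∅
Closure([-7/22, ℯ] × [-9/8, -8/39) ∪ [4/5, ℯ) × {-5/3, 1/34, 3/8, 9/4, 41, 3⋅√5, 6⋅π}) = ([-7/22, ℯ] × [-9/8, -8/39]) ∪ ([4/5, ℯ] × {-5/3, 1/34, 3/8, 9/4, 41, 3⋅√5, 6⋅π})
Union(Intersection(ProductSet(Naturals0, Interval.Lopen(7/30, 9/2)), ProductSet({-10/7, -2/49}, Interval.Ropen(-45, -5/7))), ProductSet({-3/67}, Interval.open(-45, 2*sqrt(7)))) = ProductSet({-3/67}, Interval.open(-45, 2*sqrt(7)))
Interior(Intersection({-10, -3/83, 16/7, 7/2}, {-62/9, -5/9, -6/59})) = EmptySet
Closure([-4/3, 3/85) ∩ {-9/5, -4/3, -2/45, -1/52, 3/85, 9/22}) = {-4/3, -2/45, -1/52}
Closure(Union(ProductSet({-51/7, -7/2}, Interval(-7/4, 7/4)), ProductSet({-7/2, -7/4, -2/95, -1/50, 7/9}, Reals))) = Union(ProductSet({-51/7, -7/2}, Interval(-7/4, 7/4)), ProductSet({-7/2, -7/4, -2/95, -1/50, 7/9}, Reals))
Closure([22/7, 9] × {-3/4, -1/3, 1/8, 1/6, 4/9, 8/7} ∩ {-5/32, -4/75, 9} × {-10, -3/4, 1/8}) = {9} × {-3/4, 1/8}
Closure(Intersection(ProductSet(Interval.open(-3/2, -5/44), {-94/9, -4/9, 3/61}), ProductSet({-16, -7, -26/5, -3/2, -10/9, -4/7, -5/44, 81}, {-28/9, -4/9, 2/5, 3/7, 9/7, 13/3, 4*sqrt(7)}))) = ProductSet({-10/9, -4/7}, {-4/9})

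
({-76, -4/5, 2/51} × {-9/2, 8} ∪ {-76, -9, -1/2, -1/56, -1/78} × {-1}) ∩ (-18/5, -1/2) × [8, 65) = {-4/5} × {8}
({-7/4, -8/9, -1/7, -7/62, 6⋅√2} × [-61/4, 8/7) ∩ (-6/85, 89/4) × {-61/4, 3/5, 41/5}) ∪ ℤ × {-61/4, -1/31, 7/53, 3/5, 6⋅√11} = ({6⋅√2} × {-61/4, 3/5}) ∪ (ℤ × {-61/4, -1/31, 7/53, 3/5, 6⋅√11})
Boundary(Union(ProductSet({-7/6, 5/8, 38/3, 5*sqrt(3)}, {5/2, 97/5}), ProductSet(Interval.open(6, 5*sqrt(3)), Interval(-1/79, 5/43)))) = Union(ProductSet({6, 5*sqrt(3)}, Interval(-1/79, 5/43)), ProductSet({-7/6, 5/8, 38/3, 5*sqrt(3)}, {5/2, 97/5}), ProductSet(Interval(6, 5*sqrt(3)), {-1/79, 5/43}))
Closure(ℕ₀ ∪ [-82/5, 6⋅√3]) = [-82/5, 6⋅√3] ∪ ℕ₀ ∪ (ℕ₀ \ (-82/5, 6⋅√3))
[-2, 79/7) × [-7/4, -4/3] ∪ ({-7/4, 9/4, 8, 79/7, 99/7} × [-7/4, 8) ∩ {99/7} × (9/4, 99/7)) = ({99/7} × (9/4, 8)) ∪ ([-2, 79/7) × [-7/4, -4/3])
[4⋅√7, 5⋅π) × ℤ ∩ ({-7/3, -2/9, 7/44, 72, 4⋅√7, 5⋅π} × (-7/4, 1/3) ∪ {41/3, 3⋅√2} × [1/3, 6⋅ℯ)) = ({41/3} × {1, 2, …, 16}) ∪ ({4⋅√7} × {-1, 0})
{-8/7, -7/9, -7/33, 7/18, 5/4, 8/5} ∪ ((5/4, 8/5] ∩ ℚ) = {-8/7, -7/9, -7/33, 7/18, 5/4} ∪ (ℚ ∩ (5/4, 8/5])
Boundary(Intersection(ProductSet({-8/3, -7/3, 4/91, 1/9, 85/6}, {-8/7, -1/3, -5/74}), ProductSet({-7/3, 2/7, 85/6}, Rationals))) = ProductSet({-7/3, 85/6}, {-8/7, -1/3, -5/74})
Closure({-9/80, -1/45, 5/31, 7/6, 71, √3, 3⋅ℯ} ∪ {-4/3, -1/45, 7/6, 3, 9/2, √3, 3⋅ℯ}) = {-4/3, -9/80, -1/45, 5/31, 7/6, 3, 9/2, 71, √3, 3⋅ℯ}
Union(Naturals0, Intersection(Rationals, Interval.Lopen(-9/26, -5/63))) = Union(Intersection(Interval.Lopen(-9/26, -5/63), Rationals), Naturals0)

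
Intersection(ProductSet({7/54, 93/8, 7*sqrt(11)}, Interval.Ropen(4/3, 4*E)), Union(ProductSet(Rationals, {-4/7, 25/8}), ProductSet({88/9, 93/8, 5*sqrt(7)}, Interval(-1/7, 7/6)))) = ProductSet({7/54, 93/8}, {25/8})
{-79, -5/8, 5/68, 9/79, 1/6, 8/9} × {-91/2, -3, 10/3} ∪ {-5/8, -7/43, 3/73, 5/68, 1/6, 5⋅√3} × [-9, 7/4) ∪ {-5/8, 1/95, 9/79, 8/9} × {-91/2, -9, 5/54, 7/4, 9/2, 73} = ({-79, -5/8, 5/68, 9/79, 1/6, 8/9} × {-91/2, -3, 10/3}) ∪ ({-5/8, 1/95, 9/79, 8/9} × {-91/2, -9, 5/54, 7/4, 9/2, 73}) ∪ ({-5/8, -7/43, 3/73, 5/68, 1/6, 5⋅√3} × [-9, 7/4))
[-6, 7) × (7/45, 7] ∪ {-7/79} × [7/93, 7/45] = ({-7/79} × [7/93, 7/45]) ∪ ([-6, 7) × (7/45, 7])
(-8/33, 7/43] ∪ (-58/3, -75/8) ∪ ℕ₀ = (-58/3, -75/8) ∪ (-8/33, 7/43] ∪ ℕ₀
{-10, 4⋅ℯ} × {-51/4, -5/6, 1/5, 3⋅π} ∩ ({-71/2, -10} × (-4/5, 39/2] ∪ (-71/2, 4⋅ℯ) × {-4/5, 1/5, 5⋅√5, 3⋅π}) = {-10} × {1/5, 3⋅π}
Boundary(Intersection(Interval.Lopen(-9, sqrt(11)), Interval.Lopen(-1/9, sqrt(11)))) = {-1/9, sqrt(11)}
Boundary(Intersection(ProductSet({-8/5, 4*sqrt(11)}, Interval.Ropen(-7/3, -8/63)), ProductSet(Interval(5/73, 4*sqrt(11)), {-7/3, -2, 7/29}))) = ProductSet({4*sqrt(11)}, {-7/3, -2})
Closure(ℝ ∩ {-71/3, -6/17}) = {-71/3, -6/17}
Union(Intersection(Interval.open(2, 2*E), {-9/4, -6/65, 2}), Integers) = Integers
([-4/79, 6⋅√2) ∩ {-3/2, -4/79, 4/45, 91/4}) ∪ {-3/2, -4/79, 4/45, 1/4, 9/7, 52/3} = {-3/2, -4/79, 4/45, 1/4, 9/7, 52/3}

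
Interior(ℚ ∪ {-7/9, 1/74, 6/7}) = ∅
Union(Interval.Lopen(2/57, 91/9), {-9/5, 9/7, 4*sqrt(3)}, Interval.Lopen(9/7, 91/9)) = Union({-9/5}, Interval.Lopen(2/57, 91/9))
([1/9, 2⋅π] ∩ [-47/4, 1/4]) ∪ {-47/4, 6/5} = {-47/4, 6/5} ∪ [1/9, 1/4]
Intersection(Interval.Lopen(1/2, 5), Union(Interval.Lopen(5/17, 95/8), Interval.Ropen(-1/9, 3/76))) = Interval.Lopen(1/2, 5)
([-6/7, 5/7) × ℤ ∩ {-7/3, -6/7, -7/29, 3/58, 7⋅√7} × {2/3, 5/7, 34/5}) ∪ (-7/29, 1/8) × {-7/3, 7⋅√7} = (-7/29, 1/8) × {-7/3, 7⋅√7}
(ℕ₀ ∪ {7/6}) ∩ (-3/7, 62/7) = {0, 1, …, 8} ∪ {7/6}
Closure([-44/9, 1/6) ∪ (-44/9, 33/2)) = [-44/9, 33/2]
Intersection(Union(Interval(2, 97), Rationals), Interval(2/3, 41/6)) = Union(Intersection(Interval(2/3, 41/6), Rationals), Interval(2, 41/6))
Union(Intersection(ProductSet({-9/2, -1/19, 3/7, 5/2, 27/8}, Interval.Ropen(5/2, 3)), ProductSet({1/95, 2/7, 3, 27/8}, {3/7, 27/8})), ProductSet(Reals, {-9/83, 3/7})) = ProductSet(Reals, {-9/83, 3/7})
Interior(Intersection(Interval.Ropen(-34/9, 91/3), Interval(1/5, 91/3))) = Interval.open(1/5, 91/3)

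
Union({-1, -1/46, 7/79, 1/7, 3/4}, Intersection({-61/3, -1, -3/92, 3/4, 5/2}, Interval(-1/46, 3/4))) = {-1, -1/46, 7/79, 1/7, 3/4}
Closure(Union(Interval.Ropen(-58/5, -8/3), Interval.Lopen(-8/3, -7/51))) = Interval(-58/5, -7/51)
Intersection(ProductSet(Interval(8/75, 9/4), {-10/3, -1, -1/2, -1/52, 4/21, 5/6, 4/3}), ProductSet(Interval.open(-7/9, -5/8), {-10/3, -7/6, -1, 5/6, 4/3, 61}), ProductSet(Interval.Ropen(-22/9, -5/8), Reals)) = EmptySet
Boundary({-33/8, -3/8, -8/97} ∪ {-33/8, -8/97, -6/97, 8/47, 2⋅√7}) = {-33/8, -3/8, -8/97, -6/97, 8/47, 2⋅√7}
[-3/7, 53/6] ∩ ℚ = ℚ ∩ [-3/7, 53/6]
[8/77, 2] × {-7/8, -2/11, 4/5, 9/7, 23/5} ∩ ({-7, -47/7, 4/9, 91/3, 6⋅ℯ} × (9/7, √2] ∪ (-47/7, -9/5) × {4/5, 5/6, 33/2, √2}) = ∅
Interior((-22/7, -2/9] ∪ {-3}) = (-22/7, -2/9)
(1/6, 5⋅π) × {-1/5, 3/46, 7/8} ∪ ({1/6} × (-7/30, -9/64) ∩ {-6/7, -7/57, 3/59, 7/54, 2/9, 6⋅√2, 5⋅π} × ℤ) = (1/6, 5⋅π) × {-1/5, 3/46, 7/8}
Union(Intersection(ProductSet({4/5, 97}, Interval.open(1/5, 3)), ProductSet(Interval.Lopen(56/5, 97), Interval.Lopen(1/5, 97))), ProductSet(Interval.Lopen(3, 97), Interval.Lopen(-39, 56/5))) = ProductSet(Interval.Lopen(3, 97), Interval.Lopen(-39, 56/5))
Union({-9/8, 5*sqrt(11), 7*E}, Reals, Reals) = Reals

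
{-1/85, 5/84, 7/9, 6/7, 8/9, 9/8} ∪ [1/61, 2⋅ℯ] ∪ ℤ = ℤ ∪ {-1/85} ∪ [1/61, 2⋅ℯ]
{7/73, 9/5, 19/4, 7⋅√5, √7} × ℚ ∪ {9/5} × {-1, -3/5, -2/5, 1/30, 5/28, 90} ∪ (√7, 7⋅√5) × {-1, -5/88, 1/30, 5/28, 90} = ({7/73, 9/5, 19/4, 7⋅√5, √7} × ℚ) ∪ ((√7, 7⋅√5) × {-1, -5/88, 1/30, 5/28, 90})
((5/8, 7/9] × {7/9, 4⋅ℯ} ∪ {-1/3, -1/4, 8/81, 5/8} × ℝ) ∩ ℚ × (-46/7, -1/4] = {-1/3, -1/4, 8/81, 5/8} × (-46/7, -1/4]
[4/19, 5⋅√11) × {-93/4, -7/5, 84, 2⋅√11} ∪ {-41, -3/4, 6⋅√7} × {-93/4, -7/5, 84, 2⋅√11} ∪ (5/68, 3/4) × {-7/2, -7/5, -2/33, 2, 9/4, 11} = ((5/68, 3/4) × {-7/2, -7/5, -2/33, 2, 9/4, 11}) ∪ (({-41, -3/4} ∪ [4/19, 5⋅√11)) × {-93/4, -7/5, 84, 2⋅√11})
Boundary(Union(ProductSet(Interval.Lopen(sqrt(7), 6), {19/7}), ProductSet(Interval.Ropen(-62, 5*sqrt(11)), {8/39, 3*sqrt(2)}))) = Union(ProductSet(Interval(-62, 5*sqrt(11)), {8/39, 3*sqrt(2)}), ProductSet(Interval(sqrt(7), 6), {19/7}))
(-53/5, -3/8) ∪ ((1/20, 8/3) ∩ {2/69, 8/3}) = (-53/5, -3/8)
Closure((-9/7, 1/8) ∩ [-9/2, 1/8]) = [-9/7, 1/8]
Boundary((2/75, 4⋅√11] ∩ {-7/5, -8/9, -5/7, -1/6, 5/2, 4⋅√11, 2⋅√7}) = {5/2, 4⋅√11, 2⋅√7}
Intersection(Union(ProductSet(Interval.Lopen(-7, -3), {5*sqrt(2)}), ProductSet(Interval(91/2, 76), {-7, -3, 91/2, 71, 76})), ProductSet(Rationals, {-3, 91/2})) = ProductSet(Intersection(Interval(91/2, 76), Rationals), {-3, 91/2})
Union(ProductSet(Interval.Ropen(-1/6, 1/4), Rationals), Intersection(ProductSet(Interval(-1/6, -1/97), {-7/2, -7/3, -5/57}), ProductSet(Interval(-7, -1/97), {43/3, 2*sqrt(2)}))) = ProductSet(Interval.Ropen(-1/6, 1/4), Rationals)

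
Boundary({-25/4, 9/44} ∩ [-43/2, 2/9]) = {-25/4, 9/44}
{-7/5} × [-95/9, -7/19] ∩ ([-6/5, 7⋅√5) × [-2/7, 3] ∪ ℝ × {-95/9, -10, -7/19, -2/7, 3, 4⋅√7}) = {-7/5} × {-95/9, -10, -7/19}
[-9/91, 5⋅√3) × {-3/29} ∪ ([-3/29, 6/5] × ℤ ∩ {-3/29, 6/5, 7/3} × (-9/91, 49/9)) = ({-3/29, 6/5} × {0, 1, …, 5}) ∪ ([-9/91, 5⋅√3) × {-3/29})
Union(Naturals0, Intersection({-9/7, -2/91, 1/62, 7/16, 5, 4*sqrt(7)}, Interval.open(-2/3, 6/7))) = Union({-2/91, 1/62, 7/16}, Naturals0)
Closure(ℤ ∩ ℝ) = ℤ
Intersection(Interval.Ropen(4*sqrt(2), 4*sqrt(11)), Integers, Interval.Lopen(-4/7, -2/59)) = EmptySet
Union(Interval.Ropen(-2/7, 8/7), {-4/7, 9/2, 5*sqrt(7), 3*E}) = Union({-4/7, 9/2, 5*sqrt(7), 3*E}, Interval.Ropen(-2/7, 8/7))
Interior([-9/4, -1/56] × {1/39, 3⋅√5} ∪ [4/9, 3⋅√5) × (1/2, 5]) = (4/9, 3⋅√5) × (1/2, 5)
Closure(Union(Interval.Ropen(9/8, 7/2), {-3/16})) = Union({-3/16}, Interval(9/8, 7/2))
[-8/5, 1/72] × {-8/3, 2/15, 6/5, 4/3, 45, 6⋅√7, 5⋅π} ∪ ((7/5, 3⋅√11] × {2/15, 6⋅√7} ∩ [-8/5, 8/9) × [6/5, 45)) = [-8/5, 1/72] × {-8/3, 2/15, 6/5, 4/3, 45, 6⋅√7, 5⋅π}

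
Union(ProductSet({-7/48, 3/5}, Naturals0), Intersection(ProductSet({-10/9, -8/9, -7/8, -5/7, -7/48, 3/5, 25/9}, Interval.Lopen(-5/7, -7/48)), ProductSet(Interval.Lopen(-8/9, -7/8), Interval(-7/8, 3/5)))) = Union(ProductSet({-7/8}, Interval.Lopen(-5/7, -7/48)), ProductSet({-7/48, 3/5}, Naturals0))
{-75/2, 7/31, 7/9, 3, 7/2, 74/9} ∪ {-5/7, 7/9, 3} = {-75/2, -5/7, 7/31, 7/9, 3, 7/2, 74/9}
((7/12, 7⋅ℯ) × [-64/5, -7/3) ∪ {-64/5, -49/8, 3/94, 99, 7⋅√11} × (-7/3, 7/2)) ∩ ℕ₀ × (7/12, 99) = {99} × (7/12, 7/2)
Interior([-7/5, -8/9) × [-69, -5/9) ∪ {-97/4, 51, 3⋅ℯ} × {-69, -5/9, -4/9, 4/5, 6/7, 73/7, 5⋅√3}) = (-7/5, -8/9) × (-69, -5/9)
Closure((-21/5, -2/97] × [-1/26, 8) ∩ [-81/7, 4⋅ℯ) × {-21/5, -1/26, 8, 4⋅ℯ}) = [-21/5, -2/97] × {-1/26}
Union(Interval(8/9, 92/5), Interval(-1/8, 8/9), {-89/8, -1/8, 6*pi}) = Union({-89/8, 6*pi}, Interval(-1/8, 92/5))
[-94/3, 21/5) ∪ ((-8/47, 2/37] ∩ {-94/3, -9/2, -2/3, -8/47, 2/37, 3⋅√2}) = [-94/3, 21/5)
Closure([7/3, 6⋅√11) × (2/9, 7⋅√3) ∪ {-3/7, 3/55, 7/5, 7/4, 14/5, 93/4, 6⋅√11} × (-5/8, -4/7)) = ({7/3, 6⋅√11} × [2/9, 7⋅√3]) ∪ ([7/3, 6⋅√11] × {2/9, 7⋅√3}) ∪ ({-3/7, 3/55, 7/5, 7/4, 14/5, 93/4, 6⋅√11} × [-5/8, -4/7]) ∪ ([7/3, 6⋅√11) × (2/9, 7⋅√3))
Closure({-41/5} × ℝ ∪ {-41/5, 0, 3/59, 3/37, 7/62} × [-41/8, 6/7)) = ({-41/5} × ℝ) ∪ ({-41/5, 0, 3/59, 3/37, 7/62} × [-41/8, 6/7])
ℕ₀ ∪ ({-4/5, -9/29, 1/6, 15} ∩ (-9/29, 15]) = ℕ₀ ∪ {1/6}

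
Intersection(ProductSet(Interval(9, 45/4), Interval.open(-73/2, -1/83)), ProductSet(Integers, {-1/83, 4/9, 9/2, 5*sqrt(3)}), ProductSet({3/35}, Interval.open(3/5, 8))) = EmptySet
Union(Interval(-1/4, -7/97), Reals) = Interval(-oo, oo)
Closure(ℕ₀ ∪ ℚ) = ℝ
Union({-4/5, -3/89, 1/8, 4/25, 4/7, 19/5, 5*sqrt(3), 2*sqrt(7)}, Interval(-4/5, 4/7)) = Union({19/5, 5*sqrt(3), 2*sqrt(7)}, Interval(-4/5, 4/7))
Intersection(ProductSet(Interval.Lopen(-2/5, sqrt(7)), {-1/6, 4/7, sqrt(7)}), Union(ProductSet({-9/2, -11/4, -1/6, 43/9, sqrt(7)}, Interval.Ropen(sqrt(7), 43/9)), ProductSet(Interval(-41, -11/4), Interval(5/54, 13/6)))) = ProductSet({-1/6, sqrt(7)}, {sqrt(7)})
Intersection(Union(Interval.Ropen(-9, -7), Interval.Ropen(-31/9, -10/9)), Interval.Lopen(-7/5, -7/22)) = Interval.open(-7/5, -10/9)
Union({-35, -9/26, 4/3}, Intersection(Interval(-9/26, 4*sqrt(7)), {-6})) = {-35, -9/26, 4/3}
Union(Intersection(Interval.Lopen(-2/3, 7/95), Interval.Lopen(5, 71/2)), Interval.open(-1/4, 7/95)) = Interval.open(-1/4, 7/95)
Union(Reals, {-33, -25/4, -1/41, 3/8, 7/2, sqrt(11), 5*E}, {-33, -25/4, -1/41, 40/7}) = Reals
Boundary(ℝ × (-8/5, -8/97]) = ℝ × {-8/5, -8/97}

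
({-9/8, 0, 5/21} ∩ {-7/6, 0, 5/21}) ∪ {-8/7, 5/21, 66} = {-8/7, 0, 5/21, 66}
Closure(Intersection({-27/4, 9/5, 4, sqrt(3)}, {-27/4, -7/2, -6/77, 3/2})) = {-27/4}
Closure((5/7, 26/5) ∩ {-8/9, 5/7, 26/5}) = ∅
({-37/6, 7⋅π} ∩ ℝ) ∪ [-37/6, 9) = [-37/6, 9) ∪ {7⋅π}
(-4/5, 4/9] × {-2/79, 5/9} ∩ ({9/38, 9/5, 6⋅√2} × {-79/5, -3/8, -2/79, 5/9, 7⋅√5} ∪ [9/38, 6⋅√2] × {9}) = {9/38} × {-2/79, 5/9}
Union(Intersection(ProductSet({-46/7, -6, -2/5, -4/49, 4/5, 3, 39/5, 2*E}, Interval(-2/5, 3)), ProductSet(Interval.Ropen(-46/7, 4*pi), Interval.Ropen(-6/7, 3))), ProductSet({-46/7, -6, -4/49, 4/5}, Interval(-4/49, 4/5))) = ProductSet({-46/7, -6, -2/5, -4/49, 4/5, 3, 39/5, 2*E}, Interval.Ropen(-2/5, 3))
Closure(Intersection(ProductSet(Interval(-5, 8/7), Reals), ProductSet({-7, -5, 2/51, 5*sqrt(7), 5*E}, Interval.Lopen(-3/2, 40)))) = ProductSet({-5, 2/51}, Interval(-3/2, 40))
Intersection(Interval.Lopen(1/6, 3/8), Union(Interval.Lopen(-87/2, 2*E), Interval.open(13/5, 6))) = Interval.Lopen(1/6, 3/8)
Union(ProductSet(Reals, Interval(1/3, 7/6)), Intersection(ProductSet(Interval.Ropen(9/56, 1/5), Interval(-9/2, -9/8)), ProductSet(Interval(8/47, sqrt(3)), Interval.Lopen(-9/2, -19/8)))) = Union(ProductSet(Interval.Ropen(8/47, 1/5), Interval.Lopen(-9/2, -19/8)), ProductSet(Reals, Interval(1/3, 7/6)))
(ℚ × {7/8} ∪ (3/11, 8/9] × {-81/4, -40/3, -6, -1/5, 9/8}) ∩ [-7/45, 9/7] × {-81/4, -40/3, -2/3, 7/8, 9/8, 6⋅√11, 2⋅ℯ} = ((ℚ ∩ [-7/45, 9/7]) × {7/8}) ∪ ((3/11, 8/9] × {-81/4, -40/3, 9/8})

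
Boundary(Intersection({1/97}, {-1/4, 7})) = EmptySet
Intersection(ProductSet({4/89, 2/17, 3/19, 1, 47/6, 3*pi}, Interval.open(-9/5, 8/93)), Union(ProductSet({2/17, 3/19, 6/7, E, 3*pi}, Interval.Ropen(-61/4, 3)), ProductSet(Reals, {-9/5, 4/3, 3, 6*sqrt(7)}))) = ProductSet({2/17, 3/19, 3*pi}, Interval.open(-9/5, 8/93))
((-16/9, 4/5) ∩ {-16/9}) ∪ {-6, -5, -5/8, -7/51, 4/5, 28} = {-6, -5, -5/8, -7/51, 4/5, 28}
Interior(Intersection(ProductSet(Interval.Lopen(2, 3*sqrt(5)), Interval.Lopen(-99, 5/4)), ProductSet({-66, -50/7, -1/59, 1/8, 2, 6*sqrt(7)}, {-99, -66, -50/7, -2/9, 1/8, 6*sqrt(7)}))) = EmptySet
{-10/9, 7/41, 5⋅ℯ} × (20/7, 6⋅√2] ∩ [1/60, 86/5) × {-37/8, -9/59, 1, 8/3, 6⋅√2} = {7/41, 5⋅ℯ} × {6⋅√2}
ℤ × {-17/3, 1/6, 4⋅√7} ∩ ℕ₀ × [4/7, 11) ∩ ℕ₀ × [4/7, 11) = ℕ₀ × {4⋅√7}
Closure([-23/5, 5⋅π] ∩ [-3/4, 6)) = [-3/4, 6]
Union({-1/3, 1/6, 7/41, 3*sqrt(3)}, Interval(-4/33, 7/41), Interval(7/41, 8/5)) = Union({-1/3, 3*sqrt(3)}, Interval(-4/33, 8/5))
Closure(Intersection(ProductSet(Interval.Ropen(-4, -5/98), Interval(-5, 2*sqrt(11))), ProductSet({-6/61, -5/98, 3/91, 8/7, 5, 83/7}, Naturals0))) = ProductSet({-6/61}, Range(0, 7, 1))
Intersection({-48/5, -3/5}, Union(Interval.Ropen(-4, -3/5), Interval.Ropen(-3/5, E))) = {-3/5}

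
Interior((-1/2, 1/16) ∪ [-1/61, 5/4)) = (-1/2, 5/4)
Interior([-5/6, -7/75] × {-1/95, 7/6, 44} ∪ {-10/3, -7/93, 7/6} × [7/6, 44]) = ∅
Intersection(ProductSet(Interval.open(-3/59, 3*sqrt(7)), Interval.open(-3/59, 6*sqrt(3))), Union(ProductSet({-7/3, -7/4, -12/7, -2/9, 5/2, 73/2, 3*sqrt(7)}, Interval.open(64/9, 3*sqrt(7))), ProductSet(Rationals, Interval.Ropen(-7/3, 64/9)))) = Union(ProductSet({5/2}, Interval.open(64/9, 3*sqrt(7))), ProductSet(Intersection(Interval.open(-3/59, 3*sqrt(7)), Rationals), Interval.open(-3/59, 64/9)))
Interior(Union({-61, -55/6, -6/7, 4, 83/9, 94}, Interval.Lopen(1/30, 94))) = Interval.open(1/30, 94)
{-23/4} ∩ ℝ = {-23/4}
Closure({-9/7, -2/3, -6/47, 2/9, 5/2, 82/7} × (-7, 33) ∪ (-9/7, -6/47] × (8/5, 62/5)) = ([-9/7, -6/47] × {8/5, 62/5}) ∪ ((-9/7, -6/47] × (8/5, 62/5)) ∪ ({-9/7, -2/3, -6/47, 2/9, 5/2, 82/7} × [-7, 33])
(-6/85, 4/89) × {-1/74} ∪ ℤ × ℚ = (ℤ × ℚ) ∪ ((-6/85, 4/89) × {-1/74})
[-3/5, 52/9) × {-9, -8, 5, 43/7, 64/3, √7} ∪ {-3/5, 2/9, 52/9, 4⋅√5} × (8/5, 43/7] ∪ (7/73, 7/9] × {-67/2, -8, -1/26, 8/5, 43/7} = ((7/73, 7/9] × {-67/2, -8, -1/26, 8/5, 43/7}) ∪ ({-3/5, 2/9, 52/9, 4⋅√5} × (8/5, 43/7]) ∪ ([-3/5, 52/9) × {-9, -8, 5, 43/7, 64/3, √7})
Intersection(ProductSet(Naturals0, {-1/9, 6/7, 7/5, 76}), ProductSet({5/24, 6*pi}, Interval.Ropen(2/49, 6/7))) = EmptySet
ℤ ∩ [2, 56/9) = {2, 3, …, 6}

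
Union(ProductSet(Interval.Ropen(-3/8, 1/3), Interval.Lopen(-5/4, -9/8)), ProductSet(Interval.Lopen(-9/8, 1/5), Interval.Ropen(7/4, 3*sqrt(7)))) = Union(ProductSet(Interval.Lopen(-9/8, 1/5), Interval.Ropen(7/4, 3*sqrt(7))), ProductSet(Interval.Ropen(-3/8, 1/3), Interval.Lopen(-5/4, -9/8)))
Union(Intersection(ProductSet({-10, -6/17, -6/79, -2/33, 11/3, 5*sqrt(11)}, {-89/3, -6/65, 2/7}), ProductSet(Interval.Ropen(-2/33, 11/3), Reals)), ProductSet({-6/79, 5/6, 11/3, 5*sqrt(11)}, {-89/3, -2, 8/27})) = Union(ProductSet({-2/33}, {-89/3, -6/65, 2/7}), ProductSet({-6/79, 5/6, 11/3, 5*sqrt(11)}, {-89/3, -2, 8/27}))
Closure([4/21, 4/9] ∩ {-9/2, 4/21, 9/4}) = {4/21}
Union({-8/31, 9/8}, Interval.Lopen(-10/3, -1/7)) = Union({9/8}, Interval.Lopen(-10/3, -1/7))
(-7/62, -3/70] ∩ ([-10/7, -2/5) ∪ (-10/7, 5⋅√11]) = (-7/62, -3/70]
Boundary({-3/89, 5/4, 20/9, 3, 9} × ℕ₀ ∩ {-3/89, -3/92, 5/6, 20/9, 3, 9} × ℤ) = {-3/89, 20/9, 3, 9} × ℕ₀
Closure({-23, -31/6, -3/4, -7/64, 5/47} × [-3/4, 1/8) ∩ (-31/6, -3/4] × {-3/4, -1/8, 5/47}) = {-3/4} × {-3/4, -1/8, 5/47}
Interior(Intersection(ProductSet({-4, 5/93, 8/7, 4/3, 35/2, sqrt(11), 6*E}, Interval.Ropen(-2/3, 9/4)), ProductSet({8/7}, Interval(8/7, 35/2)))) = EmptySet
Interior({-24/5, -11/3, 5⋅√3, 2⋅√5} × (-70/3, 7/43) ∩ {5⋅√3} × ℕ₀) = ∅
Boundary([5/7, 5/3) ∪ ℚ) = (-∞, 5/7] ∪ [5/3, ∞)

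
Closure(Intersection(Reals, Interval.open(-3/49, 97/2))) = Interval(-3/49, 97/2)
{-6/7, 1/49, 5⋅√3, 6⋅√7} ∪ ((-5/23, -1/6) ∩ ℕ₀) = {-6/7, 1/49, 5⋅√3, 6⋅√7}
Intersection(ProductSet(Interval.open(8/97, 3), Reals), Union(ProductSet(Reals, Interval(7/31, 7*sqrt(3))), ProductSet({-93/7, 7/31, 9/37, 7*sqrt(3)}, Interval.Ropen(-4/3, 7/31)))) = Union(ProductSet({7/31, 9/37}, Interval.Ropen(-4/3, 7/31)), ProductSet(Interval.open(8/97, 3), Interval(7/31, 7*sqrt(3))))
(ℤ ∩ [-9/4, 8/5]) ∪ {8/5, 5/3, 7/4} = {-2, -1, 0, 1} ∪ {8/5, 5/3, 7/4}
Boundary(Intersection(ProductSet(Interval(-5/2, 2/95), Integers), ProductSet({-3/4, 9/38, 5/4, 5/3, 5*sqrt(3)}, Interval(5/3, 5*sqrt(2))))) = ProductSet({-3/4}, Range(2, 8, 1))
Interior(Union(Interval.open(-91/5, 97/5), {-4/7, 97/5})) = Interval.open(-91/5, 97/5)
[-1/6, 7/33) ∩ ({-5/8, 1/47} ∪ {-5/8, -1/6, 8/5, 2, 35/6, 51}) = {-1/6, 1/47}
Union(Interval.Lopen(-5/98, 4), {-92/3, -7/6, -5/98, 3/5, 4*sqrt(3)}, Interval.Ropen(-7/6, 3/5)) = Union({-92/3, 4*sqrt(3)}, Interval(-7/6, 4))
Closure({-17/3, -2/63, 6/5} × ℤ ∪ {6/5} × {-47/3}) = ({6/5} × {-47/3}) ∪ ({-17/3, -2/63, 6/5} × ℤ)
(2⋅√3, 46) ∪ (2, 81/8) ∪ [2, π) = [2, 46)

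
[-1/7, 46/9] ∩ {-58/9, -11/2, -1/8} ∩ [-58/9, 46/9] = {-1/8}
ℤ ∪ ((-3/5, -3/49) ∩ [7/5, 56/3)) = ℤ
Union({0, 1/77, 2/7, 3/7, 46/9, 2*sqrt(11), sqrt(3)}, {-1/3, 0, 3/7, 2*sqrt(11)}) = {-1/3, 0, 1/77, 2/7, 3/7, 46/9, 2*sqrt(11), sqrt(3)}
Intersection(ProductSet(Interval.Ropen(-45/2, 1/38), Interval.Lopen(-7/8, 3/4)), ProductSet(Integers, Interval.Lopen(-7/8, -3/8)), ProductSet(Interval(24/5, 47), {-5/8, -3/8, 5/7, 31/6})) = EmptySet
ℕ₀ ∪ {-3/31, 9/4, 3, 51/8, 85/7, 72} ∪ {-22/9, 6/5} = {-22/9, -3/31, 6/5, 9/4, 51/8, 85/7} ∪ ℕ₀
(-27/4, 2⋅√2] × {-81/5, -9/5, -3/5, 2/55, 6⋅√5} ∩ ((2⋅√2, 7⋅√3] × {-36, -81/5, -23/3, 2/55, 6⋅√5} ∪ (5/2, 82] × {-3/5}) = (5/2, 2⋅√2] × {-3/5}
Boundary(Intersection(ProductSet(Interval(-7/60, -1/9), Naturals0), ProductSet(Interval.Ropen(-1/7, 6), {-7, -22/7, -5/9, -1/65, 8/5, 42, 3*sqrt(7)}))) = ProductSet(Interval(-7/60, -1/9), {42})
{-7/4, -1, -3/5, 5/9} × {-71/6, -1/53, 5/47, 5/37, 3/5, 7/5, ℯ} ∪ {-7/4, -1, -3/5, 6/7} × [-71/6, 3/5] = ({-7/4, -1, -3/5, 6/7} × [-71/6, 3/5]) ∪ ({-7/4, -1, -3/5, 5/9} × {-71/6, -1/53, 5/47, 5/37, 3/5, 7/5, ℯ})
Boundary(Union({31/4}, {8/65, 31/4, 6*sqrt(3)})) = {8/65, 31/4, 6*sqrt(3)}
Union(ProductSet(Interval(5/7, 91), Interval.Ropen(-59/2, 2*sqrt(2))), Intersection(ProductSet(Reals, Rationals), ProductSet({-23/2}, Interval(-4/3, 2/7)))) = Union(ProductSet({-23/2}, Intersection(Interval(-4/3, 2/7), Rationals)), ProductSet(Interval(5/7, 91), Interval.Ropen(-59/2, 2*sqrt(2))))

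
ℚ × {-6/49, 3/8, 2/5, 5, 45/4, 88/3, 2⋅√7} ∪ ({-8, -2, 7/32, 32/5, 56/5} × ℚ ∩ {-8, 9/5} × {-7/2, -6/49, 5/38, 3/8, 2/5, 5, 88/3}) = ({-8} × {-7/2, -6/49, 5/38, 3/8, 2/5, 5, 88/3}) ∪ (ℚ × {-6/49, 3/8, 2/5, 5, 45/4, 88/3, 2⋅√7})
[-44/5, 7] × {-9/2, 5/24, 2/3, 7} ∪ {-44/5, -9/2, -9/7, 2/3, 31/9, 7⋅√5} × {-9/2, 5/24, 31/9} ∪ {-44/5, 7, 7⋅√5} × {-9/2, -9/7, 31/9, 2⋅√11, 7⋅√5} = ([-44/5, 7] × {-9/2, 5/24, 2/3, 7}) ∪ ({-44/5, -9/2, -9/7, 2/3, 31/9, 7⋅√5} × {-9/2, 5/24, 31/9}) ∪ ({-44/5, 7, 7⋅√5} × {-9/2, -9/7, 31/9, 2⋅√11, 7⋅√5})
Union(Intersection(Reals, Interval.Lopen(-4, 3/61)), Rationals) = Union(Interval(-4, 3/61), Rationals)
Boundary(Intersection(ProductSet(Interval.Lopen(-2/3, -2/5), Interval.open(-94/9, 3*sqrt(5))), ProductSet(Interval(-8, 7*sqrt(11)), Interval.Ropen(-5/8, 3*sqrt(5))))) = Union(ProductSet({-2/3, -2/5}, Interval(-5/8, 3*sqrt(5))), ProductSet(Interval(-2/3, -2/5), {-5/8, 3*sqrt(5)}))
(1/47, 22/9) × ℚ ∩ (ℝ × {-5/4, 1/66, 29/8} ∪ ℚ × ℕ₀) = ((ℚ ∩ (1/47, 22/9)) × ℕ₀) ∪ ((1/47, 22/9) × {-5/4, 1/66, 29/8})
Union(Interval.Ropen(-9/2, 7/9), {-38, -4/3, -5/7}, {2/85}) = Union({-38}, Interval.Ropen(-9/2, 7/9))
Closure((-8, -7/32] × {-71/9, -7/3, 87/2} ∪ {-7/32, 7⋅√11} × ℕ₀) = ({-7/32, 7⋅√11} × ℕ₀) ∪ ([-8, -7/32] × {-71/9, -7/3, 87/2})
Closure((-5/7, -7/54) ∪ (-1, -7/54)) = [-1, -7/54]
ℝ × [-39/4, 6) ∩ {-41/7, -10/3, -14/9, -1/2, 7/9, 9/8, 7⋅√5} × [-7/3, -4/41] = {-41/7, -10/3, -14/9, -1/2, 7/9, 9/8, 7⋅√5} × [-7/3, -4/41]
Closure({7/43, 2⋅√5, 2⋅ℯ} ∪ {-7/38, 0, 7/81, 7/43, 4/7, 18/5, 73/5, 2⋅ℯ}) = {-7/38, 0, 7/81, 7/43, 4/7, 18/5, 73/5, 2⋅√5, 2⋅ℯ}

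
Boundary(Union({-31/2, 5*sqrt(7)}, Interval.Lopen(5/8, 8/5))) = {-31/2, 5/8, 8/5, 5*sqrt(7)}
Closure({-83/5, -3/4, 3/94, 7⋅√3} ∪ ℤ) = ℤ ∪ {-83/5, -3/4, 3/94, 7⋅√3}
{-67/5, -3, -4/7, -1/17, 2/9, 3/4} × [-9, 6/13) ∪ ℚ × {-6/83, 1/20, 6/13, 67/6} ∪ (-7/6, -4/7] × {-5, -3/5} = (ℚ × {-6/83, 1/20, 6/13, 67/6}) ∪ ((-7/6, -4/7] × {-5, -3/5}) ∪ ({-67/5, -3, -4/7, -1/17, 2/9, 3/4} × [-9, 6/13))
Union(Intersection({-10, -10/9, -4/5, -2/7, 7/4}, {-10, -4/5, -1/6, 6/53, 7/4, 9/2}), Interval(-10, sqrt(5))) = Interval(-10, sqrt(5))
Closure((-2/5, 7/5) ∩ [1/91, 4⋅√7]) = [1/91, 7/5]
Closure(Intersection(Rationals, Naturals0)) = Naturals0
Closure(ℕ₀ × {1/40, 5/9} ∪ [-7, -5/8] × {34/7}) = (ℕ₀ × {1/40, 5/9}) ∪ ([-7, -5/8] × {34/7})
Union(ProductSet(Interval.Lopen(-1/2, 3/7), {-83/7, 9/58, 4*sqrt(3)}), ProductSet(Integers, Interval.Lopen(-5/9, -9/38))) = Union(ProductSet(Integers, Interval.Lopen(-5/9, -9/38)), ProductSet(Interval.Lopen(-1/2, 3/7), {-83/7, 9/58, 4*sqrt(3)}))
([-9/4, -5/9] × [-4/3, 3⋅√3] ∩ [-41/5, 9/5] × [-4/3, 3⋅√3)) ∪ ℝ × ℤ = (ℝ × ℤ) ∪ ([-9/4, -5/9] × [-4/3, 3⋅√3))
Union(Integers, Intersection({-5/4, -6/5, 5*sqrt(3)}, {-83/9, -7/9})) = Integers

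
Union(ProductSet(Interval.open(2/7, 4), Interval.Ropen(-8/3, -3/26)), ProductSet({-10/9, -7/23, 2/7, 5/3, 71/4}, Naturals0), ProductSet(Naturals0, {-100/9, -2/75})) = Union(ProductSet({-10/9, -7/23, 2/7, 5/3, 71/4}, Naturals0), ProductSet(Interval.open(2/7, 4), Interval.Ropen(-8/3, -3/26)), ProductSet(Naturals0, {-100/9, -2/75}))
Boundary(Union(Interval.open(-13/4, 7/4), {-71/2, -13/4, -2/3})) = {-71/2, -13/4, 7/4}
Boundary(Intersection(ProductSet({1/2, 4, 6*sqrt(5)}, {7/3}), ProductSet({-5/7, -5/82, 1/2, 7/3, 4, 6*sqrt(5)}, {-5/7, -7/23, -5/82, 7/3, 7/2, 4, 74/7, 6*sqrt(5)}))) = ProductSet({1/2, 4, 6*sqrt(5)}, {7/3})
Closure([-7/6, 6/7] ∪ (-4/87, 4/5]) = [-7/6, 6/7]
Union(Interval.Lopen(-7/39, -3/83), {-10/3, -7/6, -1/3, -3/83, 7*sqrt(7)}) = Union({-10/3, -7/6, -1/3, 7*sqrt(7)}, Interval.Lopen(-7/39, -3/83))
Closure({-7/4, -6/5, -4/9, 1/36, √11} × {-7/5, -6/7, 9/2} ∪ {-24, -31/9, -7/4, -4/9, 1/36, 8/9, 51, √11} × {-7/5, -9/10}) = ({-7/4, -6/5, -4/9, 1/36, √11} × {-7/5, -6/7, 9/2}) ∪ ({-24, -31/9, -7/4, -4/9, 1/36, 8/9, 51, √11} × {-7/5, -9/10})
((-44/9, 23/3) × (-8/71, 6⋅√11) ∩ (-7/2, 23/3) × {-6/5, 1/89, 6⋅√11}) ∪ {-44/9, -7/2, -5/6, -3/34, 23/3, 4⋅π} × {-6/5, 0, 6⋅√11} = ((-7/2, 23/3) × {1/89}) ∪ ({-44/9, -7/2, -5/6, -3/34, 23/3, 4⋅π} × {-6/5, 0, 6⋅√11})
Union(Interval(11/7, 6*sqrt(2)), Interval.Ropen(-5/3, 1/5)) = Union(Interval.Ropen(-5/3, 1/5), Interval(11/7, 6*sqrt(2)))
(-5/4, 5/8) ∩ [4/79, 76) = [4/79, 5/8)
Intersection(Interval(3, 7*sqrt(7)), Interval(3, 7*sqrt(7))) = Interval(3, 7*sqrt(7))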